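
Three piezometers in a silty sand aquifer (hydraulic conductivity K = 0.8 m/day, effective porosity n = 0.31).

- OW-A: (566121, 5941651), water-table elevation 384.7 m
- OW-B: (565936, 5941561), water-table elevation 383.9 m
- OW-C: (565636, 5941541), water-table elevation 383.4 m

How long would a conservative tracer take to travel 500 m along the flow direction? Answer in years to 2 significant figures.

Differences from OW-A: to OW-B (Δx, Δy, Δh) = (-185, -90, -0.8); to OW-C = (-485, -110, -1.3).
Determinant of the coordinate differences = (-185)·(-110) − (-485)·(-90) = -23300.
∂h/∂x = [(-0.8)·(-110) − (-1.3)·(-90)] / -23300 = +0.001245
∂h/∂y = [(-185)·(-1.3) − (-485)·(-0.8)] / -23300 = +0.006330
|∇h| = √(0.001245² + 0.006330²) = 0.006451
Seepage velocity v = K·i/n = 0.8 × 0.006451 / 0.31 = 0.01665 m/day.
t = 500 / 0.01665 = 3.003e+04 days = 82.2 years.

82 years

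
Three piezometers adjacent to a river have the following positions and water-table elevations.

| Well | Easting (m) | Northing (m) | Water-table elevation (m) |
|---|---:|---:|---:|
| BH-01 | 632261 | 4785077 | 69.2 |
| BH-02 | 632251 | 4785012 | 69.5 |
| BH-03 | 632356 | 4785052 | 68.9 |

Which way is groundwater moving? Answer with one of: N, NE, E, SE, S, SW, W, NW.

Differences from BH-01: to BH-02 (Δx, Δy, Δh) = (-10, -65, +0.3); to BH-03 = (95, -25, -0.3).
Determinant of the coordinate differences = (-10)·(-25) − 95·(-65) = 6425.
∂h/∂x = [(+0.3)·(-25) − (-0.3)·(-65)] / 6425 = -0.004202
∂h/∂y = [(-10)·(-0.3) − 95·(+0.3)] / 6425 = -0.003969
Flow = −∇h = (+0.004202 east, +0.003969 north), which points northeast.

NE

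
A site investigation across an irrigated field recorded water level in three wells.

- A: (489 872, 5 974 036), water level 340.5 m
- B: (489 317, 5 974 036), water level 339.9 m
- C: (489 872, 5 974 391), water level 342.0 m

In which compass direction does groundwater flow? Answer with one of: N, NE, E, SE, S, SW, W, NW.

S

∂h/∂x = (339.9 − 340.5) / (489317 − 489872) = +0.001081
∂h/∂y = (342.0 − 340.5) / (5974391 − 5974036) = +0.004225
Flow = −∇h = (-0.001081 east, -0.004225 north), which points south.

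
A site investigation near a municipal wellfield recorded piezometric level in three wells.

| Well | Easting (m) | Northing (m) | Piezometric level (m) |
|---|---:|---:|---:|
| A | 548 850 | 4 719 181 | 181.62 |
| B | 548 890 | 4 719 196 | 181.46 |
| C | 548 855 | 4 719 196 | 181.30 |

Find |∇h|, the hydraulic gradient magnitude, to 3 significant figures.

Taking A as reference: B−A = (40, 15, -0.16); C−A = (5, 15, -0.32).
Determinant of the coordinate differences = 40·15 − 5·15 = 525.
∂h/∂x = [(-0.16)·15 − (-0.32)·15] / 525 = +0.004571
∂h/∂y = [40·(-0.32) − 5·(-0.16)] / 525 = -0.02286
|∇h| = √(0.004571² + -0.02286²) = 0.02331

0.0233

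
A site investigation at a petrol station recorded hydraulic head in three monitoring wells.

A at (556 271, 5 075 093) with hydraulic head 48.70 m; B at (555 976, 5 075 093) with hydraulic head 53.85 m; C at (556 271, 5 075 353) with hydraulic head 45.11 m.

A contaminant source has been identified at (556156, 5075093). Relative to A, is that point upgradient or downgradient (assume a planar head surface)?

upgradient

∂h/∂x = (53.85 − 48.70) / (555976 − 556271) = -0.01746
∂h/∂y = (45.11 − 48.70) / (5075353 − 5075093) = -0.01381
Head at (556156, 5075093) = 48.70 + (-0.01746)·(-115) + (-0.01381)·(0) = 50.71 m.
That is higher than the 48.70 m at A, so the point is upgradient.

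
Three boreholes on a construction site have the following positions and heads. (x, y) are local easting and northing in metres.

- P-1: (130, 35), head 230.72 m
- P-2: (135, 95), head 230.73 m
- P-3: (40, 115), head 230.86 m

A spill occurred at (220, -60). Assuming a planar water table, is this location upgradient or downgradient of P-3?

downgradient

With h = a·x + b·y + c and P-1 as origin, the differences give:
  5·a + 60·b = +0.01
  (-90)·a + 80·b = +0.14
Eliminate b (×80 and ×60, subtract): 5800·a = -7.600 → a = ∂h/∂x = -0.001310
Back-substitute: b = ∂h/∂y = +0.0002759.
Head at (220, -60) = 230.72 + (-0.001310)·(90) + (+0.0002759)·(-95) = 230.58 m.
That is lower than the 230.86 m at P-3, so the point is downgradient.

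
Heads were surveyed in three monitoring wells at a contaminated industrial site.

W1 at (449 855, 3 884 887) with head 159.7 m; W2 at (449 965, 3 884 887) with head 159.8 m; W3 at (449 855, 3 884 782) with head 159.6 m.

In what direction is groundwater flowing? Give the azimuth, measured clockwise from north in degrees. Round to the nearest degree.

224°

∂h/∂x = (159.8 − 159.7) / (449965 − 449855) = +0.0009091
∂h/∂y = (159.6 − 159.7) / (3884782 − 3884887) = +0.0009524
Flow direction (−∇h) has components (-0.0009091 E, -0.0009524 N).
Azimuth = atan2(E, N) = atan2(-0.0009091, -0.0009524) = 223.7° ≈ 224°.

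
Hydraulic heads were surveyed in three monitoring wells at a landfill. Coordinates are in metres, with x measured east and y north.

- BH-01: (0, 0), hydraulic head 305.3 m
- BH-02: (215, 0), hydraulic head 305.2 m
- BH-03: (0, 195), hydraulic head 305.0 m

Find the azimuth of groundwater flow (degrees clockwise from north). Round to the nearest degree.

017°

∂h/∂x = (305.2 − 305.3) / (215 − 0) = -0.0004651
∂h/∂y = (305.0 − 305.3) / (195 − 0) = -0.001538
Flow direction (−∇h) has components (+0.0004651 E, +0.001538 N).
Azimuth = atan2(E, N) = atan2(+0.0004651, +0.001538) = 16.8° ≈ 017°.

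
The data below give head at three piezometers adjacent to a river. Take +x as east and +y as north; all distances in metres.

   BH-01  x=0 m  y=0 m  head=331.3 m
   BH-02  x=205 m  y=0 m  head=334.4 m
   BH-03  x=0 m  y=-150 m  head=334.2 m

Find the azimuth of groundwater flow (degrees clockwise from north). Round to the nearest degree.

322°

∂h/∂x = (334.4 − 331.3) / (205 − 0) = +0.01512
∂h/∂y = (334.2 − 331.3) / (-150 − 0) = -0.01933
Flow direction (−∇h) has components (-0.01512 E, +0.01933 N).
Azimuth = atan2(E, N) = atan2(-0.01512, +0.01933) = 322.0° ≈ 322°.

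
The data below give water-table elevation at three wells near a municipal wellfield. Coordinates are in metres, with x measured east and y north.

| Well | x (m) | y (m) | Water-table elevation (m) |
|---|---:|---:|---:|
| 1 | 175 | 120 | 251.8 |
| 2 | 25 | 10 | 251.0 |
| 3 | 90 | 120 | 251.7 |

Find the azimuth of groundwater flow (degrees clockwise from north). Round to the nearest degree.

Three-point gradient (reference 1): Δ to 2 = (-150, -110, -0.8), Δ to 3 = (-85, 0, -0.1).
∂h/∂x = +0.001176, ∂h/∂y = +0.005668 (det = -9350).
Flow direction (−∇h) has components (-0.001176 E, -0.005668 N).
Azimuth = atan2(E, N) = atan2(-0.001176, -0.005668) = 191.7° ≈ 192°.

192°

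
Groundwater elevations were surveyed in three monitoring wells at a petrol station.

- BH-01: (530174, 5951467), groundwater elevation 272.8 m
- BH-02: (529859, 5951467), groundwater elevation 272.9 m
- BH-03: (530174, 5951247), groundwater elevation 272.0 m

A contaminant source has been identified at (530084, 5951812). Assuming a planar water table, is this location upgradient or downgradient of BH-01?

∂h/∂x = (272.9 − 272.8) / (529859 − 530174) = -0.0003175
∂h/∂y = (272.0 − 272.8) / (5951247 − 5951467) = +0.003636
Head at (530084, 5951812) = 272.8 + (-0.0003175)·(-90) + (+0.003636)·(345) = 274.08 m.
That is higher than the 272.8 m at BH-01, so the point is upgradient.

upgradient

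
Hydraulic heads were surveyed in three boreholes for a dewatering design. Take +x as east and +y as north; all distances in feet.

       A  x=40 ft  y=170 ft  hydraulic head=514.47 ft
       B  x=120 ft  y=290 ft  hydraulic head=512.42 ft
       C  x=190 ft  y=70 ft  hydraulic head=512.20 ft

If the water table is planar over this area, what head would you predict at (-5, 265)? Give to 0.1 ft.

Differences from A: to B (Δx, Δy, Δh) = (80, 120, -2.05); to C = (150, -100, -2.27).
Solve a·Δx + b·Δy = Δh: det = 80·(-100) − 150·120 = -26000.
∂h/∂x = [(-2.05)·(-100) − (-2.27)·120] / -26000 = -0.01836
∂h/∂y = [80·(-2.27) − 150·(-2.05)] / -26000 = -0.004842
h(-5, 265) = 514.47 + (-0.01836)·(-45) + (-0.004842)·(95) = 514.47 +0.826 -0.460 = 514.836 ft.

514.8 ft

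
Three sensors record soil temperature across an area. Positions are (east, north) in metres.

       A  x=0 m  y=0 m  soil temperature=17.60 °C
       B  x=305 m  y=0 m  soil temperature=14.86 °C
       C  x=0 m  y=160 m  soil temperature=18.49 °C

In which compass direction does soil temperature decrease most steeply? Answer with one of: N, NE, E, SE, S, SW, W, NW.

∂T/∂x = (14.86 − 17.60) / (305 − 0) = -0.008984
∂T/∂y = (18.49 − 17.60) / (160 − 0) = +0.005562
Steepest decrease is along −∇f = (+0.008984 E, -0.005562 N) → southeast.

SE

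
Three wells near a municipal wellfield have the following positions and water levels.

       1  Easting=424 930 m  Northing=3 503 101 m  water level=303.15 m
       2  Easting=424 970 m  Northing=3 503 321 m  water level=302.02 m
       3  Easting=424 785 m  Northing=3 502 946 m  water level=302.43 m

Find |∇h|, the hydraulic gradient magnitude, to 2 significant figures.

Differences from 1: to 2 (Δx, Δy, Δh) = (40, 220, -1.13); to 3 = (-145, -155, -0.72).
Solve a·Δx + b·Δy = Δh: det = 40·(-155) − (-145)·220 = 25700.
∂h/∂x = [(-1.13)·(-155) − (-0.72)·220] / 25700 = +0.01298
∂h/∂y = [40·(-0.72) − (-145)·(-1.13)] / 25700 = -0.007496
|∇h| = √(0.01298² + -0.007496²) = 0.01499

0.015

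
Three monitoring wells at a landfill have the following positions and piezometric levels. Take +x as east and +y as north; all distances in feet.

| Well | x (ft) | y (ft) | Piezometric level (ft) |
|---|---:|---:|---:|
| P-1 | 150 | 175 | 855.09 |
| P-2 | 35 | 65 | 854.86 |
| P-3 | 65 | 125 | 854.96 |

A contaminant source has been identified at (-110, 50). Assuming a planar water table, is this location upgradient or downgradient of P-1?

Taking P-1 as reference: P-2−P-1 = (-115, -110, -0.23); P-3−P-1 = (-85, -50, -0.13).
Determinant of the coordinate differences = (-115)·(-50) − (-85)·(-110) = -3600.
∂h/∂x = [(-0.23)·(-50) − (-0.13)·(-110)] / -3600 = +0.0007778
∂h/∂y = [(-115)·(-0.13) − (-85)·(-0.23)] / -3600 = +0.001278
Head at (-110, 50) = 855.09 + (+0.0007778)·(-260) + (+0.001278)·(-125) = 854.73 ft.
That is lower than the 855.09 ft at P-1, so the point is downgradient.

downgradient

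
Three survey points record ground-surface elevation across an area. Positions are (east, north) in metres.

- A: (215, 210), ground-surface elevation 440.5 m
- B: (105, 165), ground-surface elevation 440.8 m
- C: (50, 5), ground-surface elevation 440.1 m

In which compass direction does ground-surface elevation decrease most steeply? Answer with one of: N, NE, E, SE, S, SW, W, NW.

SE

With z = a·x + b·y + c and A as origin, the differences give:
  (-110)·a + (-45)·b = +0.3
  (-165)·a + (-205)·b = -0.4
Eliminate b (×(-205) and ×(-45), subtract): 15125·a = -79.50 → a = ∂z/∂x = -0.005256
Back-substitute: b = ∂z/∂y = +0.006182.
Steepest decrease is along −∇f = (+0.005256 E, -0.006182 N) → southeast.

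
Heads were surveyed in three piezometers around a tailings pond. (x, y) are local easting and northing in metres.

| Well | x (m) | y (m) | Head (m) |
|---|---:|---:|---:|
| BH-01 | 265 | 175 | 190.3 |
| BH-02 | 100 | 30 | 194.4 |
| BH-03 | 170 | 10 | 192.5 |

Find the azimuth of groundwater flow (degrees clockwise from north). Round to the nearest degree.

Differences from BH-01: to BH-02 (Δx, Δy, Δh) = (-165, -145, +4.1); to BH-03 = (-95, -165, +2.2).
Determinant of the coordinate differences = (-165)·(-165) − (-95)·(-145) = 13450.
∂h/∂x = [(+4.1)·(-165) − (+2.2)·(-145)] / 13450 = -0.02658
∂h/∂y = [(-165)·(+2.2) − (-95)·(+4.1)] / 13450 = +0.001970
Flow direction (−∇h) has components (+0.02658 E, -0.001970 N).
Azimuth = atan2(E, N) = atan2(+0.02658, -0.001970) = 94.2° ≈ 094°.

094°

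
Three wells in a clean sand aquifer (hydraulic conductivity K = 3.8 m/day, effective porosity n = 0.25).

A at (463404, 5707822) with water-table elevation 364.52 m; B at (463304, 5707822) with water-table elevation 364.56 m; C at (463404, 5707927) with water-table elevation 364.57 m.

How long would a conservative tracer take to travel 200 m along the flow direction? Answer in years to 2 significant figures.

∂h/∂x = (364.56 − 364.52) / (463304 − 463404) = -0.0004000
∂h/∂y = (364.57 − 364.52) / (5707927 − 5707822) = +0.0004762
|∇h| = √(-0.0004000² + 0.0004762²) = 0.0006219
Seepage velocity v = K·i/n = 3.8 × 0.0006219 / 0.25 = 0.009453 m/day.
t = 200 / 0.009453 = 2.116e+04 days = 57.9 years.

58 years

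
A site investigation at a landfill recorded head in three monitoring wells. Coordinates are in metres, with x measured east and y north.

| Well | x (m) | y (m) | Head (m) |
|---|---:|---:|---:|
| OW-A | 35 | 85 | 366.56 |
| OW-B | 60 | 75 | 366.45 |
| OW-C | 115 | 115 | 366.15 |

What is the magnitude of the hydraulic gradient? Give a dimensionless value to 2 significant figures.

0.0049

Taking OW-A as reference: OW-B−OW-A = (25, -10, -0.11); OW-C−OW-A = (80, 30, -0.41).
Solve a·Δx + b·Δy = Δh: det = 25·30 − 80·(-10) = 1550.
∂h/∂x = [(-0.11)·30 − (-0.41)·(-10)] / 1550 = -0.004774
∂h/∂y = [25·(-0.41) − 80·(-0.11)] / 1550 = -0.0009355
|∇h| = √(-0.004774² + -0.0009355²) = 0.004865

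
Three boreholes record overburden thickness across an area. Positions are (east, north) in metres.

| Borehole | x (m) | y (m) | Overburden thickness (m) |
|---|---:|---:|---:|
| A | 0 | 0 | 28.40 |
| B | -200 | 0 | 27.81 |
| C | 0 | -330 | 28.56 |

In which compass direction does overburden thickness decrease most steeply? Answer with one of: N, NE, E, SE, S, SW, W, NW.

W

∂d/∂x = (27.81 − 28.40) / (-200 − 0) = +0.002950
∂d/∂y = (28.56 − 28.40) / (-330 − 0) = -0.0004848
Steepest decrease is along −∇f = (-0.002950 E, +0.0004848 N) → west.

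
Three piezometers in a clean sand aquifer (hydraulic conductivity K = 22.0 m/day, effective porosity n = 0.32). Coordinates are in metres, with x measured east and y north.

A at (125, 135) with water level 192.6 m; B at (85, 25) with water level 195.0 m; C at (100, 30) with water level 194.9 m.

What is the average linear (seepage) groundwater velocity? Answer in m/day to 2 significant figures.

1.5 m/day

With h = a·x + b·y + c and A as origin, the differences give:
  (-40)·a + (-110)·b = +2.4
  (-25)·a + (-105)·b = +2.3
Eliminate b (×(-105) and ×(-110), subtract): 1450·a = 1.00 → a = ∂h/∂x = +0.0006897
Back-substitute: b = ∂h/∂y = -0.02207.
|∇h| = √(0.0006897² + -0.02207²) = 0.02208
Seepage velocity v = K·i/n = 22.0 × 0.02208 / 0.32 = 1.518 m/day.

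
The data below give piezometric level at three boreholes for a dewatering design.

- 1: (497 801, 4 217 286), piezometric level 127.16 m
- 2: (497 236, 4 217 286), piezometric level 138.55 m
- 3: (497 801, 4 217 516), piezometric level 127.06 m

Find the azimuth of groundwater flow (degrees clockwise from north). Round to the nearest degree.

∂h/∂x = (138.55 − 127.16) / (497236 − 497801) = -0.02016
∂h/∂y = (127.06 − 127.16) / (4217516 − 4217286) = -0.0004348
Flow direction (−∇h) has components (+0.02016 E, +0.0004348 N).
Azimuth = atan2(E, N) = atan2(+0.02016, +0.0004348) = 88.8° ≈ 089°.

089°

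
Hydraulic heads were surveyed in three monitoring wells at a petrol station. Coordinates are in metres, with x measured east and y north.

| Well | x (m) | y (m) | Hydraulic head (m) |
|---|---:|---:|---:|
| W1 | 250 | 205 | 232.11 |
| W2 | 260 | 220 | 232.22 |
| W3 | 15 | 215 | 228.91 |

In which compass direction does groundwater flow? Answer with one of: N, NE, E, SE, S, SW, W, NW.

Three-point gradient (reference W1): Δ to W2 = (10, 15, +0.11), Δ to W3 = (-235, 10, -3.20).
∂h/∂x = +0.01354, ∂h/∂y = -0.001697 (det = 3625).
Flow = −∇h = (-0.01354 east, +0.001697 north), which points west.

W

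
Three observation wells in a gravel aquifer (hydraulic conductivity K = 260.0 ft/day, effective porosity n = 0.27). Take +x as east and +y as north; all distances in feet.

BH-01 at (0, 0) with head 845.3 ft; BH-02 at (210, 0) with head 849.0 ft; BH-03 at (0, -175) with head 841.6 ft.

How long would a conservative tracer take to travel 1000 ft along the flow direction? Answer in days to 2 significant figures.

38 days

∂h/∂x = (849.0 − 845.3) / (210 − 0) = +0.01762
∂h/∂y = (841.6 − 845.3) / (-175 − 0) = +0.02114
|∇h| = √(0.01762² + 0.02114²) = 0.02752
Seepage velocity v = K·i/n = 260.0 × 0.02752 / 0.27 = 26.5 ft/day.
t = 1000 / 26.5 = 37.74 days.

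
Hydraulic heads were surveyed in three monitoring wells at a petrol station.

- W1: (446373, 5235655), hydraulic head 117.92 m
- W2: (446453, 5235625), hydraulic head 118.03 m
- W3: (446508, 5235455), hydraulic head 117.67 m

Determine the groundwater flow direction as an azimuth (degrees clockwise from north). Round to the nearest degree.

Three-point gradient (reference W1): Δ to W2 = (80, -30, +0.11), Δ to W3 = (135, -200, -0.25).
∂h/∂x = +0.002469, ∂h/∂y = +0.002916 (det = -11950).
Flow direction (−∇h) has components (-0.002469 E, -0.002916 N).
Azimuth = atan2(E, N) = atan2(-0.002469, -0.002916) = 220.2° ≈ 220°.

220°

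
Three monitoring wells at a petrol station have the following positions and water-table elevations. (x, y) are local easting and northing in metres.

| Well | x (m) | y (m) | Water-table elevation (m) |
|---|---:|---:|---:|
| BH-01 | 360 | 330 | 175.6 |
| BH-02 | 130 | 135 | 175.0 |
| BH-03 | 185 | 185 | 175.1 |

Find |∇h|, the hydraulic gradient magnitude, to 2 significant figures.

Taking BH-01 as reference: BH-02−BH-01 = (-230, -195, -0.6); BH-03−BH-01 = (-175, -145, -0.5).
Determinant of the coordinate differences = (-230)·(-145) − (-175)·(-195) = -775.
∂h/∂x = [(-0.6)·(-145) − (-0.5)·(-195)] / -775 = +0.01355
∂h/∂y = [(-230)·(-0.5) − (-175)·(-0.6)] / -775 = -0.01290
|∇h| = √(0.01355² + -0.01290²) = 0.01871

0.019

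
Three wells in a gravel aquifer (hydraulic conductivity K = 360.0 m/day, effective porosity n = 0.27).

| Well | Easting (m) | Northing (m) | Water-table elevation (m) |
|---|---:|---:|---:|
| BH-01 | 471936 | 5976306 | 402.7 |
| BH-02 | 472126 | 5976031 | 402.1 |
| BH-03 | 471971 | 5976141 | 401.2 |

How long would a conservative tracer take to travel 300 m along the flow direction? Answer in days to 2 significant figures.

12 days

With h = a·x + b·y + c and BH-01 as origin, the differences give:
  190·a + (-275)·b = -0.6
  35·a + (-165)·b = -1.5
Eliminate b (×(-165) and ×(-275), subtract): -21725·a = -313.50 → a = ∂h/∂x = +0.01443
Back-substitute: b = ∂h/∂y = +0.01215.
|∇h| = √(0.01443² + 0.01215²) = 0.01886
Seepage velocity v = K·i/n = 360.0 × 0.01886 / 0.27 = 25.15 m/day.
t = 300 / 25.15 = 11.93 days.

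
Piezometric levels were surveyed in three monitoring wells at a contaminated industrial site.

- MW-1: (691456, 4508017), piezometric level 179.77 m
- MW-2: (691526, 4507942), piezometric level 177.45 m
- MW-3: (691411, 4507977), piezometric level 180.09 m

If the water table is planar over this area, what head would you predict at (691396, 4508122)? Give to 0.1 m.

Differences from MW-1: to MW-2 (Δx, Δy, Δh) = (70, -75, -2.32); to MW-3 = (-45, -40, +0.32).
Determinant of the coordinate differences = 70·(-40) − (-45)·(-75) = -6175.
∂h/∂x = [(-2.32)·(-40) − (+0.32)·(-75)] / -6175 = -0.01891
∂h/∂y = [70·(+0.32) − (-45)·(-2.32)] / -6175 = +0.01328
h(691396, 4508122) = 179.77 + (-0.01891)·(-60) + (+0.01328)·(105) = 179.77 +1.135 +1.394 = 182.299 m.

182.3 m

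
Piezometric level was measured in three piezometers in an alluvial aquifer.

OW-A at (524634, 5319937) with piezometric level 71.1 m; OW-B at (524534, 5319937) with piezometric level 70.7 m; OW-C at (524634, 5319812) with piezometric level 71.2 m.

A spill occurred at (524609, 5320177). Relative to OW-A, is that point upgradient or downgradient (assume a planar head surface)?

downgradient

∂h/∂x = (70.7 − 71.1) / (524534 − 524634) = +0.004000
∂h/∂y = (71.2 − 71.1) / (5319812 − 5319937) = -0.0008000
Head at (524609, 5320177) = 71.1 + (+0.004000)·(-25) + (-0.0008000)·(240) = 70.81 m.
That is lower than the 71.1 m at OW-A, so the point is downgradient.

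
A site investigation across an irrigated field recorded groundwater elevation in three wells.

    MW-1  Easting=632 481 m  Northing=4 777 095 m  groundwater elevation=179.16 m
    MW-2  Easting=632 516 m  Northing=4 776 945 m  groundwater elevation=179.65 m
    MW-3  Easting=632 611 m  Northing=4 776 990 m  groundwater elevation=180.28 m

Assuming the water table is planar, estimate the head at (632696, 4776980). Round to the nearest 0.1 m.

180.9 m

With h = a·x + b·y + c and MW-1 as origin, the differences give:
  35·a + (-150)·b = +0.49
  130·a + (-105)·b = +1.12
Eliminate b (×(-105) and ×(-150), subtract): 15825·a = 116.550 → a = ∂h/∂x = +0.007365
Back-substitute: b = ∂h/∂y = -0.001548.
h(632696, 4776980) = 179.16 + (+0.007365)·(215) + (-0.001548)·(-115) = 179.16 +1.583 +0.178 = 180.922 m.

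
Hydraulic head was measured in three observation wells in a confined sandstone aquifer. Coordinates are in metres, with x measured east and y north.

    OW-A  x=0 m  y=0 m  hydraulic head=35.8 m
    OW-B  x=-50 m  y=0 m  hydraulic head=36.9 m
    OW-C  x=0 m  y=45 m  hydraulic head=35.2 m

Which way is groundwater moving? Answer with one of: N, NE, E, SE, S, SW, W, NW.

∂h/∂x = (36.9 − 35.8) / (-50 − 0) = -0.02200
∂h/∂y = (35.2 − 35.8) / (45 − 0) = -0.01333
Flow = −∇h = (+0.02200 east, +0.01333 north), which points northeast.

NE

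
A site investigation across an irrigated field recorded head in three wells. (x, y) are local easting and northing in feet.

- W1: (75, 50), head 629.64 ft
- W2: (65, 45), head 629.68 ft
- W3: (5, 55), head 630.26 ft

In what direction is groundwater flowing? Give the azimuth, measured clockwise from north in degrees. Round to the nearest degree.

With h = a·x + b·y + c and W1 as origin, the differences give:
  (-10)·a + (-5)·b = +0.04
  (-70)·a + 5·b = +0.62
Eliminate b (×5 and ×(-5), subtract): -400·a = 3.300 → a = ∂h/∂x = -0.008250
Back-substitute: b = ∂h/∂y = +0.008500.
Flow direction (−∇h) has components (+0.008250 E, -0.008500 N).
Azimuth = atan2(E, N) = atan2(+0.008250, -0.008500) = 135.9° ≈ 136°.

136°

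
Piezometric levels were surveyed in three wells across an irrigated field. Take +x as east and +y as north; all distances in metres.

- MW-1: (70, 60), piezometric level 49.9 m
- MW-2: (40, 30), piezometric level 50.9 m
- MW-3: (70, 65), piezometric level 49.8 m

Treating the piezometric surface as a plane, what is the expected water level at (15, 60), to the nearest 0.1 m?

Differences from MW-1: to MW-2 (Δx, Δy, Δh) = (-30, -30, +1.0); to MW-3 = (0, 5, -0.1).
Determinant of the coordinate differences = (-30)·5 − 0·(-30) = -150.
∂h/∂x = [(+1.0)·5 − (-0.1)·(-30)] / -150 = -0.01333
∂h/∂y = [(-30)·(-0.1) − 0·(+1.0)] / -150 = -0.02000
h(15, 60) = 49.9 + (-0.01333)·(-55) + (-0.02000)·(0) = 49.9 +0.733 -0.000 = 50.633 m.

50.6 m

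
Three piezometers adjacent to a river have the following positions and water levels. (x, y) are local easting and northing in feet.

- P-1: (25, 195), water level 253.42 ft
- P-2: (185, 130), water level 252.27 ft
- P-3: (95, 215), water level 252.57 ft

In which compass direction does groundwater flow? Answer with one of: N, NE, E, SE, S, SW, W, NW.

NE

Differences from P-1: to P-2 (Δx, Δy, Δh) = (160, -65, -1.15); to P-3 = (70, 20, -0.85).
Solve a·Δx + b·Δy = Δh: det = 160·20 − 70·(-65) = 7750.
∂h/∂x = [(-1.15)·20 − (-0.85)·(-65)] / 7750 = -0.01010
∂h/∂y = [160·(-0.85) − 70·(-1.15)] / 7750 = -0.007161
Flow = −∇h = (+0.01010 east, +0.007161 north), which points northeast.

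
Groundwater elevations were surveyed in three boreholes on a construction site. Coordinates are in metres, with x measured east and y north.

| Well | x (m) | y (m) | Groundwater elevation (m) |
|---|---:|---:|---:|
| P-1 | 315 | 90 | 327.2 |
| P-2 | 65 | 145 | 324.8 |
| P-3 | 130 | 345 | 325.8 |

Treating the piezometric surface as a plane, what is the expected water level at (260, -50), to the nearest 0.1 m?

Taking P-1 as reference: P-2−P-1 = (-250, 55, -2.4); P-3−P-1 = (-185, 255, -1.4).
Determinant of the coordinate differences = (-250)·255 − (-185)·55 = -53575.
∂h/∂x = [(-2.4)·255 − (-1.4)·55] / -53575 = +0.009986
∂h/∂y = [(-250)·(-1.4) − (-185)·(-2.4)] / -53575 = +0.001755
h(260, -50) = 327.2 + (+0.009986)·(-55) + (+0.001755)·(-140) = 327.2 -0.549 -0.246 = 326.405 m.

326.4 m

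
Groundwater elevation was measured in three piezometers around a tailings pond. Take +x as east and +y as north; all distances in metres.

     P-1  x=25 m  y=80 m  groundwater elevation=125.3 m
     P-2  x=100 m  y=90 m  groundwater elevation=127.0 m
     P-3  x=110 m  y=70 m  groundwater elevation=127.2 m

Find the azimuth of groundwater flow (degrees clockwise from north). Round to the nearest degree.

267°

Taking P-1 as reference: P-2−P-1 = (75, 10, +1.7); P-3−P-1 = (85, -10, +1.9).
Solve a·Δx + b·Δy = Δh: det = 75·(-10) − 85·10 = -1600.
∂h/∂x = [(+1.7)·(-10) − (+1.9)·10] / -1600 = +0.02250
∂h/∂y = [75·(+1.9) − 85·(+1.7)] / -1600 = +0.001250
Flow direction (−∇h) has components (-0.02250 E, -0.001250 N).
Azimuth = atan2(E, N) = atan2(-0.02250, -0.001250) = 266.8° ≈ 267°.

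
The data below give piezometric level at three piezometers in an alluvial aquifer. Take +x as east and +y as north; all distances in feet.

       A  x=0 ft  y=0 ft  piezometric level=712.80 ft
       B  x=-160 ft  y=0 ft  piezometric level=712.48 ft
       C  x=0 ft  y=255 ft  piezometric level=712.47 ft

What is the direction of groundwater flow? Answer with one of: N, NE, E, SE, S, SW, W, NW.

∂h/∂x = (712.48 − 712.80) / (-160 − 0) = +0.002000
∂h/∂y = (712.47 − 712.80) / (255 − 0) = -0.001294
Flow = −∇h = (-0.002000 east, +0.001294 north), which points northwest.

NW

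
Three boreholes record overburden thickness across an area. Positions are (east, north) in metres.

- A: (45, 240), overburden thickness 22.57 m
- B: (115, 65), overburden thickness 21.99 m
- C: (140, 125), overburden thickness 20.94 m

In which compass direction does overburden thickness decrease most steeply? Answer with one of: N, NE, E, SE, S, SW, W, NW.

E

Differences from A: to B (Δx, Δy, Δh) = (70, -175, -0.58); to C = (95, -115, -1.63).
Determinant of the coordinate differences = 70·(-115) − 95·(-175) = 8575.
∂d/∂x = [(-0.58)·(-115) − (-1.63)·(-175)] / 8575 = -0.02549
∂d/∂y = [70·(-1.63) − 95·(-0.58)] / 8575 = -0.006880
Steepest decrease is along −∇f = (+0.02549 E, +0.006880 N) → east.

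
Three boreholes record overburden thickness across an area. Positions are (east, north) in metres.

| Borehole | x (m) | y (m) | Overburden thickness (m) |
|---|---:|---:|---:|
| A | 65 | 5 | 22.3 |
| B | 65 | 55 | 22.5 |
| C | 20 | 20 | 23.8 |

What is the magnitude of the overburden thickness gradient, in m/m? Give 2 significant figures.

0.032 m/m

Taking A as reference: B−A = (0, 50, +0.2); C−A = (-45, 15, +1.5).
Solve a·Δx + b·Δy = Δd: det = 0·15 − (-45)·50 = 2250.
∂d/∂x = [(+0.2)·15 − (+1.5)·50] / 2250 = -0.03200
∂d/∂y = [0·(+1.5) − (-45)·(+0.2)] / 2250 = +0.004000
|∇f| = √(-0.03200² + 0.004000²) = 0.03225 m/m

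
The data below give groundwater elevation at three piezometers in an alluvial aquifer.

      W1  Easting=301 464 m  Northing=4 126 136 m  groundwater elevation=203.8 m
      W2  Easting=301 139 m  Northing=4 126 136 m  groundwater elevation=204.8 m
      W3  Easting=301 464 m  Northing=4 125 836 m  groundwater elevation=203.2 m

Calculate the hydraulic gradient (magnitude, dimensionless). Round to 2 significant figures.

0.0037

∂h/∂x = (204.8 − 203.8) / (301139 − 301464) = -0.003077
∂h/∂y = (203.2 − 203.8) / (4125836 − 4126136) = +0.002000
|∇h| = √(-0.003077² + 0.002000²) = 0.00367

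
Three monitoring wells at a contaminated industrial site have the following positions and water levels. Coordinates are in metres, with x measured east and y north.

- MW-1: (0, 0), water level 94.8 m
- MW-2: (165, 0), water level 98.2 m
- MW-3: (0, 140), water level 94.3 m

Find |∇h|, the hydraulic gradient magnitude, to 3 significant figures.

∂h/∂x = (98.2 − 94.8) / (165 − 0) = +0.02061
∂h/∂y = (94.3 − 94.8) / (140 − 0) = -0.003571
|∇h| = √(0.02061² + -0.003571²) = 0.02092

0.0209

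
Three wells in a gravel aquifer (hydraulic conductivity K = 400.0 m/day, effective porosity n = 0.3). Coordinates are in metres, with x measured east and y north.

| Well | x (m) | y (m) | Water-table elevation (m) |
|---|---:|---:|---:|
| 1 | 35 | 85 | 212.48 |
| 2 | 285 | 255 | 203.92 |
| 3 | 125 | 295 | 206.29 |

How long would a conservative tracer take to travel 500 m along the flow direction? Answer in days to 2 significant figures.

Taking 1 as reference: 2−1 = (250, 170, -8.56); 3−1 = (90, 210, -6.19).
Solve a·Δx + b·Δy = Δh: det = 250·210 − 90·170 = 37200.
∂h/∂x = [(-8.56)·210 − (-6.19)·170] / 37200 = -0.02003
∂h/∂y = [250·(-6.19) − 90·(-8.56)] / 37200 = -0.02089
|∇h| = √(-0.02003² + -0.02089²) = 0.02894
Seepage velocity v = K·i/n = 400.0 × 0.02894 / 0.3 = 38.59 m/day.
t = 500 / 38.59 = 12.96 days.

13 days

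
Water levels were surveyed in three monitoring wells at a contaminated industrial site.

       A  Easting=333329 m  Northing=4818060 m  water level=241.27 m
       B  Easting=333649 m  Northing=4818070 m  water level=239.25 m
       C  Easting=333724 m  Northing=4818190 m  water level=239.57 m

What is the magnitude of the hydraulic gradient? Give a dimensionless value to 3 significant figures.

Three-point gradient (reference A): Δ to B = (320, 10, -2.02), Δ to C = (395, 130, -1.70).
∂h/∂x = -0.006523, ∂h/∂y = +0.006744 (det = 37650).
|∇h| = √(-0.006523² + 0.006744²) = 0.009382

0.00938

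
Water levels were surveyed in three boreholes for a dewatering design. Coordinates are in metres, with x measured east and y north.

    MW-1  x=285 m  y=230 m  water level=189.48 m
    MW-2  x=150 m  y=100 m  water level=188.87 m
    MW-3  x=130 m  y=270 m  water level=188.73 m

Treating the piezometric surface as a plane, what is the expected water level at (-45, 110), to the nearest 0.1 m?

Taking MW-1 as reference: MW-2−MW-1 = (-135, -130, -0.61); MW-3−MW-1 = (-155, 40, -0.75).
Solve a·Δx + b·Δy = Δh: det = (-135)·40 − (-155)·(-130) = -25550.
∂h/∂x = [(-0.61)·40 − (-0.75)·(-130)] / -25550 = +0.004771
∂h/∂y = [(-135)·(-0.75) − (-155)·(-0.61)] / -25550 = -0.0002622
h(-45, 110) = 189.48 + (+0.004771)·(-330) + (-0.0002622)·(-120) = 189.48 -1.574 +0.031 = 187.937 m.

187.9 m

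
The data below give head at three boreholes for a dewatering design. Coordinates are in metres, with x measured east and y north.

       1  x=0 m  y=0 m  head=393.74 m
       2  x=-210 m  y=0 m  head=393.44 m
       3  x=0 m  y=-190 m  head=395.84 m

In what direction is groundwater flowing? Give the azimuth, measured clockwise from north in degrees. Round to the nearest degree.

353°

∂h/∂x = (393.44 − 393.74) / (-210 − 0) = +0.001429
∂h/∂y = (395.84 − 393.74) / (-190 − 0) = -0.01105
Flow direction (−∇h) has components (-0.001429 E, +0.01105 N).
Azimuth = atan2(E, N) = atan2(-0.001429, +0.01105) = 352.6° ≈ 353°.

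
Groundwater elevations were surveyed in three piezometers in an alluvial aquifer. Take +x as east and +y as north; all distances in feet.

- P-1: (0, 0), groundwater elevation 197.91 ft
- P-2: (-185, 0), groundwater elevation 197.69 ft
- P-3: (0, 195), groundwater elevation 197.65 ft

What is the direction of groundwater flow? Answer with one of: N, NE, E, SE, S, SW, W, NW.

∂h/∂x = (197.69 − 197.91) / (-185 − 0) = +0.001189
∂h/∂y = (197.65 − 197.91) / (195 − 0) = -0.001333
Flow = −∇h = (-0.001189 east, +0.001333 north), which points northwest.

NW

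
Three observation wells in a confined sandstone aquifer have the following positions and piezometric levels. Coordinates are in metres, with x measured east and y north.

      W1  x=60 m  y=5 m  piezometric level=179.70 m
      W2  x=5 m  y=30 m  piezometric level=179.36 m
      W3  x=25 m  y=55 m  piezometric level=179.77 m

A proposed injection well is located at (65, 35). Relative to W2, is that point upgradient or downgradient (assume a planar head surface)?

Differences from W1: to W2 (Δx, Δy, Δh) = (-55, 25, -0.34); to W3 = (-35, 50, +0.07).
Determinant of the coordinate differences = (-55)·50 − (-35)·25 = -1875.
∂h/∂x = [(-0.34)·50 − (+0.07)·25] / -1875 = +0.010000
∂h/∂y = [(-55)·(+0.07) − (-35)·(-0.34)] / -1875 = +0.008400
Head at (65, 35) = 179.70 + (+0.010000)·(5) + (+0.008400)·(30) = 180.00 m.
That is higher than the 179.36 m at W2, so the point is upgradient.

upgradient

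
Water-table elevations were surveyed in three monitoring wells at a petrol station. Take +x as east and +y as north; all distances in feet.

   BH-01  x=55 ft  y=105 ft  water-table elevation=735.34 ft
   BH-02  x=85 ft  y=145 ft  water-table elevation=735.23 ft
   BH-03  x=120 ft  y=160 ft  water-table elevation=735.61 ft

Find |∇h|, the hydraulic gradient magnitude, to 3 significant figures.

0.0239

Differences from BH-01: to BH-02 (Δx, Δy, Δh) = (30, 40, -0.11); to BH-03 = (65, 55, +0.27).
Determinant of the coordinate differences = 30·55 − 65·40 = -950.
∂h/∂x = [(-0.11)·55 − (+0.27)·40] / -950 = +0.01774
∂h/∂y = [30·(+0.27) − 65·(-0.11)] / -950 = -0.01605
|∇h| = √(0.01774² + -0.01605²) = 0.02392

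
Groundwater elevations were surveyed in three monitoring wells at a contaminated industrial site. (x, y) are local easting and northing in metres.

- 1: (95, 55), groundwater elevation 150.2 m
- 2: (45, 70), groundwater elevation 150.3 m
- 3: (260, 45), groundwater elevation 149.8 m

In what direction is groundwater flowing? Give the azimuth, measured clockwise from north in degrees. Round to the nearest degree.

With h = a·x + b·y + c and 1 as origin, the differences give:
  (-50)·a + 15·b = +0.1
  165·a + (-10)·b = -0.4
Eliminate b (×(-10) and ×15, subtract): -1975·a = 5.00 → a = ∂h/∂x = -0.002532
Back-substitute: b = ∂h/∂y = -0.001772.
Flow direction (−∇h) has components (+0.002532 E, +0.001772 N).
Azimuth = atan2(E, N) = atan2(+0.002532, +0.001772) = 55.0° ≈ 055°.

055°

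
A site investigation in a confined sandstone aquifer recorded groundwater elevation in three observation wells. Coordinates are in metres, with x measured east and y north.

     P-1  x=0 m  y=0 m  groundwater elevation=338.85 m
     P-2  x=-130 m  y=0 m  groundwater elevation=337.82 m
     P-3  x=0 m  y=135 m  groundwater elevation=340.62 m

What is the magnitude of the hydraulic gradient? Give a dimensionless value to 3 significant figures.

∂h/∂x = (337.82 − 338.85) / (-130 − 0) = +0.007923
∂h/∂y = (340.62 − 338.85) / (135 − 0) = +0.01311
|∇h| = √(0.007923² + 0.01311²) = 0.01532

0.0153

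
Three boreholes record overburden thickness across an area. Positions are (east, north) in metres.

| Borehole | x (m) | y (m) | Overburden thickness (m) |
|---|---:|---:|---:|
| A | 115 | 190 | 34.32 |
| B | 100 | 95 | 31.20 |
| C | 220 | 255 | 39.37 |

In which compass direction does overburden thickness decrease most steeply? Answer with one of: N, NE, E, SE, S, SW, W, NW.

With d = a·x + b·y + c and A as origin, the differences give:
  (-15)·a + (-95)·b = -3.12
  105·a + 65·b = +5.05
Eliminate b (×65 and ×(-95), subtract): 9000·a = 276.950 → a = ∂d/∂x = +0.03077
Back-substitute: b = ∂d/∂y = +0.02798.
Steepest decrease is along −∇f = (-0.03077 E, -0.02798 N) → southwest.

SW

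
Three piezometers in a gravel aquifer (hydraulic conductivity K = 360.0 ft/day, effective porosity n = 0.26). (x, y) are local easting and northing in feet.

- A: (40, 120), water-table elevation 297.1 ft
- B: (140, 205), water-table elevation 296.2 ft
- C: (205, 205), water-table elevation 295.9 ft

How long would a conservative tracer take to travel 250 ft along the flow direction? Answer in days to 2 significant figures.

26 days

Taking A as reference: B−A = (100, 85, -0.9); C−A = (165, 85, -1.2).
Solve a·Δx + b·Δy = Δh: det = 100·85 − 165·85 = -5525.
∂h/∂x = [(-0.9)·85 − (-1.2)·85] / -5525 = -0.004615
∂h/∂y = [100·(-1.2) − 165·(-0.9)] / -5525 = -0.005158
|∇h| = √(-0.004615² + -0.005158²) = 0.006921
Seepage velocity v = K·i/n = 360.0 × 0.006921 / 0.26 = 9.583 ft/day.
t = 250 / 9.583 = 26.09 days.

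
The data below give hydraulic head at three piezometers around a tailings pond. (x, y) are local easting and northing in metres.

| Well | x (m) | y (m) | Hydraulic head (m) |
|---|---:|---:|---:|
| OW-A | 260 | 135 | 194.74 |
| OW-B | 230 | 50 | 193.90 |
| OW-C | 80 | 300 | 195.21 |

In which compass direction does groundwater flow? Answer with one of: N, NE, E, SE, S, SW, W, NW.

SW

Taking OW-A as reference: OW-B−OW-A = (-30, -85, -0.84); OW-C−OW-A = (-180, 165, +0.47).
Determinant of the coordinate differences = (-30)·165 − (-180)·(-85) = -20250.
∂h/∂x = [(-0.84)·165 − (+0.47)·(-85)] / -20250 = +0.004872
∂h/∂y = [(-30)·(+0.47) − (-180)·(-0.84)] / -20250 = +0.008163
Flow = −∇h = (-0.004872 east, -0.008163 north), which points southwest.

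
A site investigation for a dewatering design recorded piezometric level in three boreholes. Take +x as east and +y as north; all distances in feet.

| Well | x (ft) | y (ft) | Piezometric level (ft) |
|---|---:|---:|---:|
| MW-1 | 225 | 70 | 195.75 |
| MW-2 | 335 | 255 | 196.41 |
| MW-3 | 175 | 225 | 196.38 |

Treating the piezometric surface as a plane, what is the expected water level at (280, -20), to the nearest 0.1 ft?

195.4 ft

Taking MW-1 as reference: MW-2−MW-1 = (110, 185, +0.66); MW-3−MW-1 = (-50, 155, +0.63).
Determinant of the coordinate differences = 110·155 − (-50)·185 = 26300.
∂h/∂x = [(+0.66)·155 − (+0.63)·185] / 26300 = -0.0005418
∂h/∂y = [110·(+0.63) − (-50)·(+0.66)] / 26300 = +0.003890
h(280, -20) = 195.75 + (-0.0005418)·(55) + (+0.003890)·(-90) = 195.75 -0.030 -0.350 = 195.370 ft.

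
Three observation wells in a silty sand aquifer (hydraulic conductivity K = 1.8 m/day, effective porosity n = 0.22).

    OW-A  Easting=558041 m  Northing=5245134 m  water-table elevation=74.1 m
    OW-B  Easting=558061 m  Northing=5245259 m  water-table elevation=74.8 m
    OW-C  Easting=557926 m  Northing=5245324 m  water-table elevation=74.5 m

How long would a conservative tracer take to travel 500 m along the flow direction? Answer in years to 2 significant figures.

Differences from OW-A: to OW-B (Δx, Δy, Δh) = (20, 125, +0.7); to OW-C = (-115, 190, +0.4).
Solve a·Δx + b·Δy = Δh: det = 20·190 − (-115)·125 = 18175.
∂h/∂x = [(+0.7)·190 − (+0.4)·125] / 18175 = +0.004567
∂h/∂y = [20·(+0.4) − (-115)·(+0.7)] / 18175 = +0.004869
|∇h| = √(0.004567² + 0.004869²) = 0.006676
Seepage velocity v = K·i/n = 1.8 × 0.006676 / 0.22 = 0.05462 m/day.
t = 500 / 0.05462 = 9154 days = 25.1 years.

25 years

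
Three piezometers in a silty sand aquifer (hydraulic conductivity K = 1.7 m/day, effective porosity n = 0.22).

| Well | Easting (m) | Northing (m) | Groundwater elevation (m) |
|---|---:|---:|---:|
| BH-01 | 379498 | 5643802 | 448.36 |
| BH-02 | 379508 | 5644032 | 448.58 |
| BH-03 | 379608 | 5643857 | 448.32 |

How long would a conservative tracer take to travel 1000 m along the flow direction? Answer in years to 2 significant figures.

270 years

Taking BH-01 as reference: BH-02−BH-01 = (10, 230, +0.22); BH-03−BH-01 = (110, 55, -0.04).
Solve a·Δx + b·Δy = Δh: det = 10·55 − 110·230 = -24750.
∂h/∂x = [(+0.22)·55 − (-0.04)·230] / -24750 = -0.0008606
∂h/∂y = [10·(-0.04) − 110·(+0.22)] / -24750 = +0.0009939
|∇h| = √(-0.0008606² + 0.0009939²) = 0.001315
Seepage velocity v = K·i/n = 1.7 × 0.001315 / 0.22 = 0.01016 m/day.
t = 1000 / 0.01016 = 9.843e+04 days = 269 years.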